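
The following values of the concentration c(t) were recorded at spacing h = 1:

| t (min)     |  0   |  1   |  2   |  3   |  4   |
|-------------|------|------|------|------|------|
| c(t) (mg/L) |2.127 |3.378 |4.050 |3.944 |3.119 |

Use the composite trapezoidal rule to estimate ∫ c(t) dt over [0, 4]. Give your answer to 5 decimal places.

13.99500

h = 1, n = 4.
(h/2)·[y₀ + 2y₁ + 2y₂ + 2y₃ + y₄] = 0.5·(27.990) = 13.99500.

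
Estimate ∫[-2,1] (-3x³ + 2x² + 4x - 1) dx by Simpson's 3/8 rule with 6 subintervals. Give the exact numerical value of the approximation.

8.25

h = (1 − (-2))/6 = 0.5.
Nodes x₀,…,x₆ = -2, -1.5, -1, -0.5, 0, 0.5, 1.
f(x) = -3x³ + 2x² + 4x - 1: f₀=23, f₁=7.625, f₂=0, f₃=-2.125, f₄=-1, f₅=1.125, f₆=2.
(3h/8)·[f₀ + 3f₁ + 3f₂ + 2f₃ + 3f₄ + 3f₅ + f₆] = 0.1875·(44) = 8.25.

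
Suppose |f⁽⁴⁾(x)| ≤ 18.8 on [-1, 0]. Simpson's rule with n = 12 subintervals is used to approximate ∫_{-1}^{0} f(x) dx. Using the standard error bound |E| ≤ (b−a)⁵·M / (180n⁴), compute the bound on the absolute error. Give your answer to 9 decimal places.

0.000005037

|E| ≤ (1)⁵·18.8 / (180·12⁴) = 18.8/3732480 = 0.000005037.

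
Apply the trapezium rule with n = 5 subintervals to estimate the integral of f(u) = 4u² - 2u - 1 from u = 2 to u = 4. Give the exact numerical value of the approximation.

60.88

h = (4 − 2)/5 = 0.4.
Nodes u₀,…,u₅ = 2, 2.4, 2.8, 3.2, 3.6, 4.
f(u) = 4u² - 2u - 1: f₀=11, f₁=17.24, f₂=24.76, f₃=33.56, f₄=43.64, f₅=55.
(h/2)·[f₀ + 2f₁ + 2f₂ + 2f₃ + 2f₄ + f₅] = 0.2·(304.4) = 60.88.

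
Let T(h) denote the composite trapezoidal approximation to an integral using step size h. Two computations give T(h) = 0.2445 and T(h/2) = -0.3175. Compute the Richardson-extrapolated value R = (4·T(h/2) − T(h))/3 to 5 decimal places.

-0.50483

R = (4·T(h/2) − T(h)) / 3 = (4·(-0.3175) − 0.2445)/3 = (-1.5145)/3 = -0.50483.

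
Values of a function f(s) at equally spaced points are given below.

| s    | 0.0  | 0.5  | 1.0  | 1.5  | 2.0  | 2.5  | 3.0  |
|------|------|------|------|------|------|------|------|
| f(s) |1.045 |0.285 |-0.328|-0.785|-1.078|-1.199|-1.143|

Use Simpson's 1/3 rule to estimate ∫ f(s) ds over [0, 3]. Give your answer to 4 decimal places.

-1.6177

h = 0.5, n = 6.
(h/3)·[y₀ + 4y₁ + 2y₂ + 4y₃ + 2y₄ + 4y₅ + y₆] = 0.166667·(-9.706) = -1.6177.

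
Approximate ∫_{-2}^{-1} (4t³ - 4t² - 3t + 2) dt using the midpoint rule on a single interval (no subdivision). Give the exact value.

M = (b−a)·f(-1.5) = 1·(-16) = -16.

-16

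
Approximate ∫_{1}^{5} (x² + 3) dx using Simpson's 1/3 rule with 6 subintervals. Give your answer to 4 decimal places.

53.3333

h = (5 − 1)/6 = 0.666667.
Nodes x₀,…,x₆ = 1, 1.666667, 2.333333, 3, 3.666667, 4.333333, 5.
f(x) = x² + 3: f₀=4, f₁=5.777778, f₂=8.444444, f₃=12, f₄=16.444444, f₅=21.777778, f₆=28.
(h/3)·[f₀ + 4f₁ + 2f₂ + 4f₃ + 2f₄ + 4f₅ + f₆] = 0.222222·(240) = 53.3333.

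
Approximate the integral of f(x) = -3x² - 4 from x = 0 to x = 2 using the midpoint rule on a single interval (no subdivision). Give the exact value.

-14

M = (b−a)·f(1) = 2·(-7) = -14.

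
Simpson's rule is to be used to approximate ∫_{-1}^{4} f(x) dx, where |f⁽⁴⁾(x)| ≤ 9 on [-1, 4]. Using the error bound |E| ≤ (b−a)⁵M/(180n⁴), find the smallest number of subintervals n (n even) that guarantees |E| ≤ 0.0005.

24

Need 28125/(180n⁴) ≤ 0.0005.
n⁴ ≥ 28125/(180·0.0005) = 312500 ⇒ n ≥ 23.6435, so the smallest even n is 24. (n must be even for Simpson's rule.)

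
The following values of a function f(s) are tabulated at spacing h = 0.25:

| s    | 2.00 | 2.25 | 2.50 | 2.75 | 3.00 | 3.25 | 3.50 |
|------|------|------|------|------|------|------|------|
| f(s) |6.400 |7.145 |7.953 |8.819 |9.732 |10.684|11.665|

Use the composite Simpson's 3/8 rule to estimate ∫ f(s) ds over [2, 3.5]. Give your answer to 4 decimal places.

h = 0.25, n = 6.
(3h/8)·[y₀ + 3y₁ + 3y₂ + 2y₃ + 3y₄ + 3y₅ + y₆] = 0.09375·(142.245) = 13.3355.

13.3355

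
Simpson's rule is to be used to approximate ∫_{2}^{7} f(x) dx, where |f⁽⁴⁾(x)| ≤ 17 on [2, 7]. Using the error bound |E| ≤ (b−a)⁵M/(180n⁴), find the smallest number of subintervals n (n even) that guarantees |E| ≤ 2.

4

Need 53125/(180n⁴) ≤ 2.
n⁴ ≥ 53125/(180·2) = 147.569 ⇒ n ≥ 3.4854, so the smallest even n is 4. (n must be even for Simpson's rule.)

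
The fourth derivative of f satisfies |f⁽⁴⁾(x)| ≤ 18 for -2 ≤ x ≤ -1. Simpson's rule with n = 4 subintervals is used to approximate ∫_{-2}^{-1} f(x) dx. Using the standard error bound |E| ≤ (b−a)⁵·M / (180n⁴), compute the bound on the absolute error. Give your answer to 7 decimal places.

|E| ≤ (1)⁵·18 / (180·4⁴) = 18/46080 = 0.0003906.

0.0003906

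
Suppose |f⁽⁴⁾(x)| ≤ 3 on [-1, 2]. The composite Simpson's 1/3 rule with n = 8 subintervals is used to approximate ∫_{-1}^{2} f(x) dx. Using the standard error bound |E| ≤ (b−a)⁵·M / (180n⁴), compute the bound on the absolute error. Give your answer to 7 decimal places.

0.0009888

|E| ≤ (3)⁵·3 / (180·8⁴) = 729/737280 = 0.0009888.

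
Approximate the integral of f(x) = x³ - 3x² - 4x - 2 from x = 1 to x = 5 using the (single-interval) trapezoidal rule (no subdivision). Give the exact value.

T = (b−a)/2 · [f(1) + f(5)] = 2·[(-8) + 28] = 40.

40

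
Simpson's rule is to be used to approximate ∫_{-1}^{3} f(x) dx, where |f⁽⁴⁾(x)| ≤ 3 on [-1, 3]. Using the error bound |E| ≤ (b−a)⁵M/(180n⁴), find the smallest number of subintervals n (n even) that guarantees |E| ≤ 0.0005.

Need 3072/(180n⁴) ≤ 0.0005.
n⁴ ≥ 3072/(180·0.0005) = 34133.3 ⇒ n ≥ 13.5924, so the smallest even n is 14. (n must be even for Simpson's rule.)

14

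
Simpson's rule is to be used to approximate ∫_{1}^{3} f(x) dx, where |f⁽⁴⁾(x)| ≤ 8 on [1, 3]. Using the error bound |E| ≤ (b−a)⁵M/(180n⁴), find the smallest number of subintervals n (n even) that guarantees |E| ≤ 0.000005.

24

Need 256/(180n⁴) ≤ 0.000005.
n⁴ ≥ 256/(180·0.000005) = 284444 ⇒ n ≥ 23.0940, so the smallest even n is 24. (n must be even for Simpson's rule.)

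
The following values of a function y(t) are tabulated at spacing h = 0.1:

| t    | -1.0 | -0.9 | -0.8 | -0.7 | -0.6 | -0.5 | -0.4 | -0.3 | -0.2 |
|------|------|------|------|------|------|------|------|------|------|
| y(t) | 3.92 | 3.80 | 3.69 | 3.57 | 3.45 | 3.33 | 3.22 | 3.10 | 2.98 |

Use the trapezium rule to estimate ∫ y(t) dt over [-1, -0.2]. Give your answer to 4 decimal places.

2.7610

h = 0.1, n = 8.
(h/2)·[y₀ + 2y₁ + 2y₂ + 2y₃ + 2y₄ + 2y₅ + 2y₆ + 2y₇ + y₈] = 0.05·(55.22) = 2.7610.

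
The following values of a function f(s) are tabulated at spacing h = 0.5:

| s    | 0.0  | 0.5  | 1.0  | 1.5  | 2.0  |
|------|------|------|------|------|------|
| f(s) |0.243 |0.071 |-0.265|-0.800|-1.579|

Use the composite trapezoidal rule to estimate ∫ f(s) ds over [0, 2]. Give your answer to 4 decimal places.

-0.8310

h = 0.5, n = 4.
(h/2)·[y₀ + 2y₁ + 2y₂ + 2y₃ + y₄] = 0.25·(-3.324) = -0.8310.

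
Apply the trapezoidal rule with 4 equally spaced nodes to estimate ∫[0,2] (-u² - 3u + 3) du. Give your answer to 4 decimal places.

h = (2 − 0)/3 = 0.666667.
Nodes u₀,…,u₃ = 0, 0.666667, 1.333333, 2.
f(u) = -u² - 3u + 3: f₀=3, f₁=0.555556, f₂=-2.777778, f₃=-7.
(h/2)·[f₀ + 2f₁ + 2f₂ + f₃] = 0.333333·(-8.444444) = -2.8148.

-2.8148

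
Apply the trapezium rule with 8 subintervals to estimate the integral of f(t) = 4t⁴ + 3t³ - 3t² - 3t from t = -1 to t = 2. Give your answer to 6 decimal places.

h = (2 − (-1))/8 = 0.375.
Nodes t₀,…,t₈ = -1, -0.625, -0.25, 0.125, 0.5, 0.875, 1.25, 1.625, 2.
f(t) = 4t⁴ + 3t³ - 3t² - 3t: f₀=1, f₁=0.5810546875, f₂=0.53125, f₃=-0.4150390625, f₄=-1.625, f₅=-0.5673828125, f₆=7.1875, f₇=27.9677734375, f₈=70.
(h/2)·[f₀ + 2f₁ + 2f₂ + 2f₃ + 2f₄ + 2f₅ + 2f₆ + 2f₇ + f₈] = 0.1875·(138.3203125) = 25.935059.

25.935059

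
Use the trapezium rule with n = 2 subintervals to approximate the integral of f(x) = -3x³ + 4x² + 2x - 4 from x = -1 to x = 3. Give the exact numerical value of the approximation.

-44

h = (3 − (-1))/2 = 2.
Nodes x₀,…,x₂ = -1, 1, 3.
f(x) = -3x³ + 4x² + 2x - 4: f₀=1, f₁=-1, f₂=-43.
(h/2)·[f₀ + 2f₁ + f₂] = 1·(-44) = -44.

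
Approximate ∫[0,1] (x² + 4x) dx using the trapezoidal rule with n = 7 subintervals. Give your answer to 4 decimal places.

2.3367

h = (1 − 0)/7 = 0.142857.
Nodes x₀,…,x₇ = 0, 0.142857, 0.285714, 0.428571, 0.571429, 0.714286, 0.857143, 1.
f(x) = x² + 4x: f₀=0, f₁=0.591837, f₂=1.224490, f₃=1.897959, f₄=2.612245, f₅=3.367347, f₆=4.163265, f₇=5.
(h/2)·[f₀ + 2f₁ + 2f₂ + 2f₃ + 2f₄ + 2f₅ + 2f₆ + f₇] = 0.071429·(32.714286) = 2.3367.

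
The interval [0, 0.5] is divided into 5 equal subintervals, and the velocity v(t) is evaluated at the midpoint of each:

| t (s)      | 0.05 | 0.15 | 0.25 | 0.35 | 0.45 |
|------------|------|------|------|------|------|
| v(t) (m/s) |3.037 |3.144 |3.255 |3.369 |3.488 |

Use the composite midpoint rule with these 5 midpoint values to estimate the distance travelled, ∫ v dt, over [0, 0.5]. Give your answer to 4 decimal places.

h = 0.1, n = 5.
h·[y(m₁) + y(m₂) + y(m₃) + y(m₄) + y(m₅)] = 0.1·(16.293) = 1.6293.

1.6293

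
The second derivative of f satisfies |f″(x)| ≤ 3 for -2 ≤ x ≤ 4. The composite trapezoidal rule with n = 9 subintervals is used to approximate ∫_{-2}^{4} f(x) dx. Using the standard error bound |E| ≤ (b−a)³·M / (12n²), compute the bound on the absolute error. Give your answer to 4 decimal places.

|E| ≤ (6)³·3 / (12·9²) = 648/972 = 0.6667.

0.6667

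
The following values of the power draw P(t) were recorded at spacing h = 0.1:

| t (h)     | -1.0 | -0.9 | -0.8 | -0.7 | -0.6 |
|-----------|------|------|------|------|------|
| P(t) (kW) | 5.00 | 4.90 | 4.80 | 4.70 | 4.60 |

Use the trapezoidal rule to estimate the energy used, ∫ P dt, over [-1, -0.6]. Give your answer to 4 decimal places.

h = 0.1, n = 4.
(h/2)·[y₀ + 2y₁ + 2y₂ + 2y₃ + y₄] = 0.05·(38.40) = 1.9200.

1.9200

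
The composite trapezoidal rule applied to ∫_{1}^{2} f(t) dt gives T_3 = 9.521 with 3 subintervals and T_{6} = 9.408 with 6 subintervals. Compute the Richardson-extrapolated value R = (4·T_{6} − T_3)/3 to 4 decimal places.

R = (4·T_{6} − T_3) / 3 = (4·9.408 − 9.521)/3 = (28.111)/3 = 9.3703.

9.3703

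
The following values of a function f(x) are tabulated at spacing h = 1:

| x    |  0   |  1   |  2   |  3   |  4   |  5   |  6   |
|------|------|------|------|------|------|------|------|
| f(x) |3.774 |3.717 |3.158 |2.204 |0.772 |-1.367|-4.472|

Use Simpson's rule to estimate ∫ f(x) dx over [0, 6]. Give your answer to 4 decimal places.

h = 1, n = 6.
(h/3)·[y₀ + 4y₁ + 2y₂ + 4y₃ + 2y₄ + 4y₅ + y₆] = 0.333333·(25.378) = 8.4593.

8.4593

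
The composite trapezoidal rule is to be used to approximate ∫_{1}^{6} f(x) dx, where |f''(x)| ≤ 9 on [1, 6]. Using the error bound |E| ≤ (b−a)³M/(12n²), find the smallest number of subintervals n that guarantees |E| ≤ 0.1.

31

Need 1125/(12n²) ≤ 0.1.
n² ≥ 1125/(12·0.1) = 937.5 ⇒ n ≥ 30.6186, so the smallest n is 31.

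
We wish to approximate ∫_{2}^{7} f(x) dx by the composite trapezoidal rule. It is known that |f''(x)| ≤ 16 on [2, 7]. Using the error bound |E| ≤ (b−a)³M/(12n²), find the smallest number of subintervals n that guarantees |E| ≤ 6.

Need 2000/(12n²) ≤ 6.
n² ≥ 2000/(12·6) = 27.7778 ⇒ n ≥ 5.2705, so the smallest n is 6.

6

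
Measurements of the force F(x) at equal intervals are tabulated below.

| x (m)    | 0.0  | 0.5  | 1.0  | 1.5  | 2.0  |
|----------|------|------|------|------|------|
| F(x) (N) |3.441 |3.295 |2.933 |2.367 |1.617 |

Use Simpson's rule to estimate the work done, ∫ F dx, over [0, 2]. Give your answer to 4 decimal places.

h = 0.5, n = 4.
(h/3)·[y₀ + 4y₁ + 2y₂ + 4y₃ + y₄] = 0.166667·(33.572) = 5.5953.

5.5953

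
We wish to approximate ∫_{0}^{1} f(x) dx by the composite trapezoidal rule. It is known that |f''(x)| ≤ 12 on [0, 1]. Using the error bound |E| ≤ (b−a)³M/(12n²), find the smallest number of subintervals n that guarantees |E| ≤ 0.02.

8

Need 12/(12n²) ≤ 0.02.
n² ≥ 12/(12·0.02) = 50 ⇒ n ≥ 7.0711, so the smallest n is 8.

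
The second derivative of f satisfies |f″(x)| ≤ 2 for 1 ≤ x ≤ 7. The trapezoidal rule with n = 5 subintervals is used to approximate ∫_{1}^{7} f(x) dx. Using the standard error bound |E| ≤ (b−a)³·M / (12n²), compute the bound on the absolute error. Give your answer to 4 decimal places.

1.4400

|E| ≤ (6)³·2 / (12·5²) = 432/300 = 1.4400.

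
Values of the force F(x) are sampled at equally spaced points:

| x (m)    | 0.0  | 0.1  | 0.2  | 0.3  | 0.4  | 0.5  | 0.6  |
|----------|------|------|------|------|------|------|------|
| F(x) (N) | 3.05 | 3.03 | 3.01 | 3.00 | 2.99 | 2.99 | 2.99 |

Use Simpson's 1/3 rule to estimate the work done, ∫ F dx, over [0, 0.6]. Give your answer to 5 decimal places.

h = 0.1, n = 6.
(h/3)·[y₀ + 4y₁ + 2y₂ + 4y₃ + 2y₄ + 4y₅ + y₆] = 0.033333·(54.12) = 1.80400.

1.80400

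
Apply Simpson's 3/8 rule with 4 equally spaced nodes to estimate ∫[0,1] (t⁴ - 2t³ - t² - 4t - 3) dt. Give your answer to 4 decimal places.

h = (1 − 0)/3 = 0.333333.
Nodes t₀,…,t₃ = 0, 0.333333, 0.666667, 1.
f(t) = t⁴ - 2t³ - t² - 4t - 3: f₀=-3, f₁=-4.506173, f₂=-6.506173, f₃=-9.
(3h/8)·[f₀ + 3f₁ + 3f₂ + f₃] = 0.125·(-45.037037) = -5.6296.

-5.6296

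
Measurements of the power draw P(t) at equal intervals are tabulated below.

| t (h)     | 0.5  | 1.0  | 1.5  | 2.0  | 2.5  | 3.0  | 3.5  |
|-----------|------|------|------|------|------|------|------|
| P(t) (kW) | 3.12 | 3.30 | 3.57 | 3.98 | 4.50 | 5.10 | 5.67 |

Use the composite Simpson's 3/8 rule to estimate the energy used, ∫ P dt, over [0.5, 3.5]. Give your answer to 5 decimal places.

h = 0.5, n = 6.
(3h/8)·[y₀ + 3y₁ + 3y₂ + 2y₃ + 3y₄ + 3y₅ + y₆] = 0.1875·(66.16) = 12.40500.

12.40500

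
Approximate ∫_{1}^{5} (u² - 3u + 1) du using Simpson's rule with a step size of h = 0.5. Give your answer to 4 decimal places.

9.3333

h = (5 − 1)/8 = 0.5.
Nodes u₀,…,u₈ = 1, 1.5, 2, 2.5, 3, 3.5, 4, 4.5, 5.
f(u) = u² - 3u + 1: f₀=-1, f₁=-1.25, f₂=-1, f₃=-0.25, f₄=1, f₅=2.75, f₆=5, f₇=7.75, f₈=11.
(h/3)·[f₀ + 4f₁ + 2f₂ + 4f₃ + 2f₄ + 4f₅ + 2f₆ + 4f₇ + f₈] = 0.166667·(56) = 9.3333.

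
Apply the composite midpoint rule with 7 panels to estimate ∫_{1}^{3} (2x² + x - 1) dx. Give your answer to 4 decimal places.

h = (3 − 1)/7 = 0.285714.
Midpoints m₁,…,m₇ = 1.142857, 1.428571, 1.714286, 2, 2.285714, 2.571429, 2.857143.
f(m₁)=2.755102, f(m₂)=4.510204, f(m₃)=6.591837, f(m₄)=9, f(m₅)=11.734694, f(m₆)=14.795918, f(m₇)=18.183673.
h·[f(m₁) + f(m₂) + f(m₃) + f(m₄) + f(m₅) + f(m₆) + f(m₇)] = 0.285714·(67.571429) = 19.3061.

19.3061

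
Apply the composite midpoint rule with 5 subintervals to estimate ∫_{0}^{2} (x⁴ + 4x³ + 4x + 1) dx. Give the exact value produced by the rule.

31.86816

h = (2 − 0)/5 = 0.4.
Midpoints m₁,…,m₅ = 0.2, 0.6, 1, 1.4, 1.8.
f(m₁)=1.8336, f(m₂)=4.3936, f(m₃)=10, f(m₄)=21.4176, f(m₅)=42.0256.
h·[f(m₁) + f(m₂) + f(m₃) + f(m₄) + f(m₅)] = 0.4·(79.6704) = 31.86816.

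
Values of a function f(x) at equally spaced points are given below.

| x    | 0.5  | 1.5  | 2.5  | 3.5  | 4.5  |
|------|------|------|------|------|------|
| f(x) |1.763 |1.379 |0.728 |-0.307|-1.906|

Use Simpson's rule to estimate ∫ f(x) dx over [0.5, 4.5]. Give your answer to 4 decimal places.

h = 1, n = 4.
(h/3)·[y₀ + 4y₁ + 2y₂ + 4y₃ + y₄] = 0.333333·(5.601) = 1.8670.

1.8670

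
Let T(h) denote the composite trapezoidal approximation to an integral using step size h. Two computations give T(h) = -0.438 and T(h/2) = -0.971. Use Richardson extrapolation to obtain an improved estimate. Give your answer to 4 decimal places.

-1.1487

R = (4·T(h/2) − T(h)) / 3 = (4·(-0.971) − (-0.438))/3 = (-3.446)/3 = -1.1487.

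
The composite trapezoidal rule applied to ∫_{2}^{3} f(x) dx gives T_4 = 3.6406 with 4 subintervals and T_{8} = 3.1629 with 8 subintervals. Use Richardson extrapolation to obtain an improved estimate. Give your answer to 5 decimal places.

R = (4·T_{8} − T_4) / 3 = (4·3.1629 − 3.6406)/3 = (9.0110)/3 = 3.00367.

3.00367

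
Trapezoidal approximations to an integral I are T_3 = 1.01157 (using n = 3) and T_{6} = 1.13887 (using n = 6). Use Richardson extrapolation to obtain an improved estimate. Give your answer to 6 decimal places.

1.181303

R = (4·T_{6} − T_3) / 3 = (4·1.13887 − 1.01157)/3 = (3.54391)/3 = 1.181303.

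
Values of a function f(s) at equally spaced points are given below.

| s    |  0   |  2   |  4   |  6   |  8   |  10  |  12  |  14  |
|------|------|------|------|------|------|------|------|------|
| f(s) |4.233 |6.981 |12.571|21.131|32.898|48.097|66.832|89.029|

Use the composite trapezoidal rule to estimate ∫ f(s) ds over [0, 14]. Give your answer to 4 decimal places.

h = 2, n = 7.
(h/2)·[y₀ + 2y₁ + 2y₂ + 2y₃ + 2y₄ + 2y₅ + 2y₆ + y₇] = 1·(470.282) = 470.2820.

470.2820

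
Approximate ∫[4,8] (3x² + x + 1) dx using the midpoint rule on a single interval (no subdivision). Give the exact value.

M = (b−a)·f(6) = 4·(115) = 460.

460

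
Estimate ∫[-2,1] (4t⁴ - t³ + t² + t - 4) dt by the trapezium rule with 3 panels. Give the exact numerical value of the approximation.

h = (1 − (-2))/3 = 1.
Nodes t₀,…,t₃ = -2, -1, 0, 1.
f(t) = 4t⁴ - t³ + t² + t - 4: f₀=70, f₁=1, f₂=-4, f₃=1.
(h/2)·[f₀ + 2f₁ + 2f₂ + f₃] = 0.5·(65) = 32.5.

32.5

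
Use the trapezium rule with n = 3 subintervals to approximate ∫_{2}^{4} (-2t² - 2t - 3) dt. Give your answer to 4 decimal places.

h = (4 − 2)/3 = 0.666667.
Nodes t₀,…,t₃ = 2, 2.666667, 3.333333, 4.
f(t) = -2t² - 2t - 3: f₀=-15, f₁=-22.555556, f₂=-31.888889, f₃=-43.
(h/2)·[f₀ + 2f₁ + 2f₂ + f₃] = 0.333333·(-166.888889) = -55.6296.

-55.6296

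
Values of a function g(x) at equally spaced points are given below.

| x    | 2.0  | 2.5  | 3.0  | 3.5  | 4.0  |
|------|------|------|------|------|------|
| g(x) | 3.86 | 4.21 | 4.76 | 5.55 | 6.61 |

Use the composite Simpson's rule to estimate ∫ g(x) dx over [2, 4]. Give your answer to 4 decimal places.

9.8383

h = 0.5, n = 4.
(h/3)·[y₀ + 4y₁ + 2y₂ + 4y₃ + y₄] = 0.166667·(59.03) = 9.8383.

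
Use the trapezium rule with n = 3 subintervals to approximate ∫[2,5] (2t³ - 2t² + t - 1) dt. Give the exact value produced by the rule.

h = (5 − 2)/3 = 1.
Nodes t₀,…,t₃ = 2, 3, 4, 5.
f(t) = 2t³ - 2t² + t - 1: f₀=9, f₁=38, f₂=99, f₃=204.
(h/2)·[f₀ + 2f₁ + 2f₂ + f₃] = 0.5·(487) = 243.5.

243.5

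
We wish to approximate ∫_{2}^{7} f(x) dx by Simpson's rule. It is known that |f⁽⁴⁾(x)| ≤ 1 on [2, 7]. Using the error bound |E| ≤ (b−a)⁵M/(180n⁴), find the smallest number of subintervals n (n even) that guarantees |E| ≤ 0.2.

Need 3125/(180n⁴) ≤ 0.2.
n⁴ ≥ 3125/(180·0.2) = 86.8056 ⇒ n ≥ 3.0524, so the smallest even n is 4. (n must be even for Simpson's rule.)

4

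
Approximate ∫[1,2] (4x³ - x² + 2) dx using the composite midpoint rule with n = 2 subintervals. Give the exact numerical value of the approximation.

h = (2 − 1)/2 = 0.5.
Midpoints m₁,…,m₂ = 1.25, 1.75.
f(m₁)=8.25, f(m₂)=20.375.
h·[f(m₁) + f(m₂)] = 0.5·(28.625) = 14.3125.

14.3125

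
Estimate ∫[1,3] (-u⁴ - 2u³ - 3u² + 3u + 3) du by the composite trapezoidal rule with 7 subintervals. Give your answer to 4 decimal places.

h = (3 − 1)/7 = 0.285714.
Nodes u₀,…,u₇ = 1, 1.285714, 1.571429, 1.857143, 2.142857, 2.428571, 2.714286, 3.
f(u) = -u⁴ - 2u³ - 3u² + 3u + 3: f₀=0, f₁=-5.085381, f₂=-13.552686, f₃=-26.481466, f₄=-45.111204, f₅=-70.841316, f₆=-105.231154, f₇=-150.
(h/2)·[f₀ + 2f₁ + 2f₂ + 2f₃ + 2f₄ + 2f₅ + 2f₆ + f₇] = 0.142857·(-682.606414) = -97.5152.

-97.5152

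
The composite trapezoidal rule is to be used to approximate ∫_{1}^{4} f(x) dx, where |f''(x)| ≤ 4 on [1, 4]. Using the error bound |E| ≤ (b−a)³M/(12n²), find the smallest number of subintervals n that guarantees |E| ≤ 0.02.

22

Need 108/(12n²) ≤ 0.02.
n² ≥ 108/(12·0.02) = 450 ⇒ n ≥ 21.2132, so the smallest n is 22.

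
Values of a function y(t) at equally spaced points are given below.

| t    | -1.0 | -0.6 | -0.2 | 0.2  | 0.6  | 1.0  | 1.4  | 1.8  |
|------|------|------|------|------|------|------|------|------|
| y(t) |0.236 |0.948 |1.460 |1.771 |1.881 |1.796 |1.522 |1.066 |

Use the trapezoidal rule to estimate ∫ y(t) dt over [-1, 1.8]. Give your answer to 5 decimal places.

h = 0.4, n = 7.
(h/2)·[y₀ + 2y₁ + 2y₂ + 2y₃ + 2y₄ + 2y₅ + 2y₆ + y₇] = 0.2·(20.058) = 4.01160.

4.01160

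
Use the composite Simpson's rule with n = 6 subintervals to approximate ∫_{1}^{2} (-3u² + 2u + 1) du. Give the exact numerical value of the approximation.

h = (2 − 1)/6 = 0.166667.
Nodes u₀,…,u₆ = 1, 1.166667, 1.333333, 1.5, 1.666667, 1.833333, 2.
f(u) = -3u² + 2u + 1: f₀=0, f₁=-0.75, f₂=-1.666667, f₃=-2.75, f₄=-4, f₅=-5.416667, f₆=-7.
(h/3)·[f₀ + 4f₁ + 2f₂ + 4f₃ + 2f₄ + 4f₅ + f₆] = 0.055556·(-54) = -3.

-3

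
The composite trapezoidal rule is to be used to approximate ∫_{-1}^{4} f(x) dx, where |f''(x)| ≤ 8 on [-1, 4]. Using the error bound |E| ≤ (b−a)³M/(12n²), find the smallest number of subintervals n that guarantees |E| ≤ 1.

Need 1000/(12n²) ≤ 1.
n² ≥ 1000/(12·1) = 83.3333 ⇒ n ≥ 9.1287, so the smallest n is 10.

10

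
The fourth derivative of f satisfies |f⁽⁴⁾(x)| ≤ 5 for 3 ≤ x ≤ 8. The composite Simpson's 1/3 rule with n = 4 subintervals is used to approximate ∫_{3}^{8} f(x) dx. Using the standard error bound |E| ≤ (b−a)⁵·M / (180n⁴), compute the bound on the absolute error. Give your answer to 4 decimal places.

|E| ≤ (5)⁵·5 / (180·4⁴) = 15625/46080 = 0.3391.

0.3391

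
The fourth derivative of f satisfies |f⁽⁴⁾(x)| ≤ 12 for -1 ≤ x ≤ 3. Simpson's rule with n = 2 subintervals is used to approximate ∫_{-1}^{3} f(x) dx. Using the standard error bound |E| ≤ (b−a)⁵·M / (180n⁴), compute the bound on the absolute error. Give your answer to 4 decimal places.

|E| ≤ (4)⁵·12 / (180·2⁴) = 12288/2880 = 4.2667.

4.2667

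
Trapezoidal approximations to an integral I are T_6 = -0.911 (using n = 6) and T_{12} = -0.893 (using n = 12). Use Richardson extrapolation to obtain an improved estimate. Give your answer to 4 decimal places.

-0.8870

R = (4·T_{12} − T_6) / 3 = (4·(-0.893) − (-0.911))/3 = (-2.661)/3 = -0.8870.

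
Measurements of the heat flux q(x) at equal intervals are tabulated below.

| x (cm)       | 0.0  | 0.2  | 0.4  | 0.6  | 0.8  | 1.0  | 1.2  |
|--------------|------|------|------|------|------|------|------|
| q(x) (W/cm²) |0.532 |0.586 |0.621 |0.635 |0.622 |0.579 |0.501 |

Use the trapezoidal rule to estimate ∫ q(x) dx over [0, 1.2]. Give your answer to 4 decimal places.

h = 0.2, n = 6.
(h/2)·[y₀ + 2y₁ + 2y₂ + 2y₃ + 2y₄ + 2y₅ + y₆] = 0.1·(7.119) = 0.7119.

0.7119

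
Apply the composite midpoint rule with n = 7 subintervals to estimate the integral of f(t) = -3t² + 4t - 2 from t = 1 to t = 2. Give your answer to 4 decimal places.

-2.9949

h = (2 − 1)/7 = 0.142857.
Midpoints m₁,…,m₇ = 1.071429, 1.214286, 1.357143, 1.5, 1.642857, 1.785714, 1.928571.
f(m₁)=-1.158163, f(m₂)=-1.566327, f(m₃)=-2.096939, f(m₄)=-2.75, f(m₅)=-3.525510, f(m₆)=-4.423469, f(m₇)=-5.443878.
h·[f(m₁) + f(m₂) + f(m₃) + f(m₄) + f(m₅) + f(m₆) + f(m₇)] = 0.142857·(-20.964286) = -2.9949.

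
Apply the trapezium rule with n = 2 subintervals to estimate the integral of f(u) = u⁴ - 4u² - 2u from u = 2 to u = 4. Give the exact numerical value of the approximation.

129

h = (4 − 2)/2 = 1.
Nodes u₀,…,u₂ = 2, 3, 4.
f(u) = u⁴ - 4u² - 2u: f₀=-4, f₁=39, f₂=184.
(h/2)·[f₀ + 2f₁ + f₂] = 0.5·(258) = 129.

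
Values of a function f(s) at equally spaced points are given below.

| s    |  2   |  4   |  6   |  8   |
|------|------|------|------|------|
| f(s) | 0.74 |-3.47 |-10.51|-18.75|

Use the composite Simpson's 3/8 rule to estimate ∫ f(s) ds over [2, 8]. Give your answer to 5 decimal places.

h = 2, n = 3.
(3h/8)·[y₀ + 3y₁ + 3y₂ + y₃] = 0.75·(-59.95) = -44.96250.

-44.96250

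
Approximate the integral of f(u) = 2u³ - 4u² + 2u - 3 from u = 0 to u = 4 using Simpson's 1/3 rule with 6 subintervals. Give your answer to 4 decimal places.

h = (4 − 0)/6 = 0.666667.
Nodes u₀,…,u₆ = 0, 0.666667, 1.333333, 2, 2.666667, 3.333333, 4.
f(u) = 2u³ - 4u² + 2u - 3: f₀=-3, f₁=-2.851852, f₂=-2.703704, f₃=1, f₄=11.814815, f₅=33.296296, f₆=69.
(h/3)·[f₀ + 4f₁ + 2f₂ + 4f₃ + 2f₄ + 4f₅ + f₆] = 0.222222·(210) = 46.6667.

46.6667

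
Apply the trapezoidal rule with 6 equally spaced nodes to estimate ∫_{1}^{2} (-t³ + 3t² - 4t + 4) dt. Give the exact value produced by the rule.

h = (2 − 1)/5 = 0.2.
Nodes t₀,…,t₅ = 1, 1.2, 1.4, 1.6, 1.8, 2.
f(t) = -t³ + 3t² - 4t + 4: f₀=2, f₁=1.792, f₂=1.536, f₃=1.184, f₄=0.688, f₅=0.
(h/2)·[f₀ + 2f₁ + 2f₂ + 2f₃ + 2f₄ + f₅] = 0.1·(12.4) = 1.24.

1.24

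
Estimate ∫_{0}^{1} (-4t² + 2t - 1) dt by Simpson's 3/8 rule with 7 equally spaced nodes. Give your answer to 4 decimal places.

-1.3333

h = (1 − 0)/6 = 0.166667.
Nodes t₀,…,t₆ = 0, 0.166667, 0.333333, 0.5, 0.666667, 0.833333, 1.
f(t) = -4t² + 2t - 1: f₀=-1, f₁=-0.777778, f₂=-0.777778, f₃=-1, f₄=-1.444444, f₅=-2.111111, f₆=-3.
(3h/8)·[f₀ + 3f₁ + 3f₂ + 2f₃ + 3f₄ + 3f₅ + f₆] = 0.0625·(-21.333333) = -1.3333.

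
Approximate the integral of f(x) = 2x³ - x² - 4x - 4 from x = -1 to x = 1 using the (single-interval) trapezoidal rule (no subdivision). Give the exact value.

T = (b−a)/2 · [f(-1) + f(1)] = 1·[(-3) + (-7)] = -10.

-10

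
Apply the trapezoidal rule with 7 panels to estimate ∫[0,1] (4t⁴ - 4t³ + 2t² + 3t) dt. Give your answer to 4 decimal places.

h = (1 − 0)/7 = 0.142857.
Nodes t₀,…,t₇ = 0, 0.142857, 0.285714, 0.428571, 0.571429, 0.714286, 0.857143, 1.
f(t) = 4t⁴ - 4t³ + 2t² + 3t: f₀=0, f₁=0.459392, f₂=0.953769, f₃=1.473136, f₄=2.047480, f₅=2.746772, f₆=3.680966, f₇=5.
(h/2)·[f₀ + 2f₁ + 2f₂ + 2f₃ + 2f₄ + 2f₅ + 2f₆ + f₇] = 0.071429·(27.723032) = 1.9802.

1.9802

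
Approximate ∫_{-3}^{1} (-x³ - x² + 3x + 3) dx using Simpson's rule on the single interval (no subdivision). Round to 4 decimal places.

S = (b−a)/6 · [f(-3) + 4f(-1) + f(1)] = 0.666667·[12 + 4·0 + 4] = 10.6667.

10.6667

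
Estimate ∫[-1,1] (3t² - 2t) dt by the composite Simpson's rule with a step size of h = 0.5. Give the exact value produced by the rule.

2

h = (1 − (-1))/4 = 0.5.
Nodes t₀,…,t₄ = -1, -0.5, 0, 0.5, 1.
f(t) = 3t² - 2t: f₀=5, f₁=1.75, f₂=0, f₃=-0.25, f₄=1.
(h/3)·[f₀ + 4f₁ + 2f₂ + 4f₃ + f₄] = 0.166667·(12) = 2.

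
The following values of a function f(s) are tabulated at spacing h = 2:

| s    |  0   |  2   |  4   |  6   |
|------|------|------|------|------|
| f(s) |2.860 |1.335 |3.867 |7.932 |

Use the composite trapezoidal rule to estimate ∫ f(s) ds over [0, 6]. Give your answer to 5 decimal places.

h = 2, n = 3.
(h/2)·[y₀ + 2y₁ + 2y₂ + y₃] = 1·(21.196) = 21.19600.

21.19600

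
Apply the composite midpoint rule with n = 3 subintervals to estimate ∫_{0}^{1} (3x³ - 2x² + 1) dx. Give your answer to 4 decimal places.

1.0602

h = (1 − 0)/3 = 0.333333.
Midpoints m₁,…,m₃ = 0.166667, 0.5, 0.833333.
f(m₁)=0.958333, f(m₂)=0.875, f(m₃)=1.347222.
h·[f(m₁) + f(m₂) + f(m₃)] = 0.333333·(3.180556) = 1.0602.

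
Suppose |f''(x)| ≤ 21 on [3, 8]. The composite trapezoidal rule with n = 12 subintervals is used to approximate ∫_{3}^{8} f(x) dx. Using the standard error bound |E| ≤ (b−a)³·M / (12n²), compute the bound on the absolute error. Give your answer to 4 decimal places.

1.5191

|E| ≤ (5)³·21 / (12·12²) = 2625/1728 = 1.5191.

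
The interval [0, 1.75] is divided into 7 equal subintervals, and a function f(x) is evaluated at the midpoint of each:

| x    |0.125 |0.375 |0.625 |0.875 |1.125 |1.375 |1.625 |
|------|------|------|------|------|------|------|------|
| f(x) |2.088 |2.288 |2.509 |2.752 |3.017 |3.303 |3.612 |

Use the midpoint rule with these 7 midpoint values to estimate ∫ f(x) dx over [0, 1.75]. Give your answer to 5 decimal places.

h = 0.25, n = 7.
h·[y(m₁) + y(m₂) + y(m₃) + y(m₄) + y(m₅) + y(m₆) + y(m₇)] = 0.25·(19.569) = 4.89225.

4.89225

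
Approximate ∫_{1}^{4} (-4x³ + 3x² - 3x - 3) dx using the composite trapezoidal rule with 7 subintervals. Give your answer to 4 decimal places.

h = (4 − 1)/7 = 0.428571.
Nodes x₀,…,x₇ = 1, 1.428571, 1.857143, 2.285714, 2.714286, 3.142857, 3.571429, 4.
f(x) = -4x³ + 3x² - 3x - 3: f₀=-7, f₁=-12.825073, f₂=-23.845481, f₃=-41.950437, f₄=-69.029155, f₅=-106.970845, f₆=-157.664723, f₇=-223.
(h/2)·[f₀ + 2f₁ + 2f₂ + 2f₃ + 2f₄ + 2f₅ + 2f₆ + f₇] = 0.214286·(-1054.571429) = -225.9796.

-225.9796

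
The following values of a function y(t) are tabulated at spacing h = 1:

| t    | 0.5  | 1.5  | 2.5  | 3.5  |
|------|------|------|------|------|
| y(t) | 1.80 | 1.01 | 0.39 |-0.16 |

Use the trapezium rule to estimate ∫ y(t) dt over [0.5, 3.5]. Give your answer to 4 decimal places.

h = 1, n = 3.
(h/2)·[y₀ + 2y₁ + 2y₂ + y₃] = 0.5·(4.44) = 2.2200.

2.2200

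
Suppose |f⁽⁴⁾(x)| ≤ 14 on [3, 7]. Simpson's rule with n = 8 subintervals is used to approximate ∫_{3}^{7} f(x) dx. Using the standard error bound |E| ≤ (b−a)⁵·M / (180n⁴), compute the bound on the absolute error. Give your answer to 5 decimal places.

0.01944

|E| ≤ (4)⁵·14 / (180·8⁴) = 14336/737280 = 0.01944.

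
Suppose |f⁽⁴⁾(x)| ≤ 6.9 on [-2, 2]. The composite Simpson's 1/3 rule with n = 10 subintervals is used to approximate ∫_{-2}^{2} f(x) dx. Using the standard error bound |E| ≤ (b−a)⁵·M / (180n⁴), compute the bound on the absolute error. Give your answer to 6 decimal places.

|E| ≤ (4)⁵·6.9 / (180·10⁴) = 7065.6/1800000 = 0.003925.

0.003925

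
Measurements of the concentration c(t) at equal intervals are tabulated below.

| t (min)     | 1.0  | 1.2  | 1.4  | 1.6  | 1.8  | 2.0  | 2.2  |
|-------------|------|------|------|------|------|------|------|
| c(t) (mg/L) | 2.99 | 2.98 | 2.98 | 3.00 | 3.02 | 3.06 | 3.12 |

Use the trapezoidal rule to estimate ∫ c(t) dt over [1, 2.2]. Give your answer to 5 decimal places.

3.61900

h = 0.2, n = 6.
(h/2)·[y₀ + 2y₁ + 2y₂ + 2y₃ + 2y₄ + 2y₅ + y₆] = 0.1·(36.19) = 3.61900.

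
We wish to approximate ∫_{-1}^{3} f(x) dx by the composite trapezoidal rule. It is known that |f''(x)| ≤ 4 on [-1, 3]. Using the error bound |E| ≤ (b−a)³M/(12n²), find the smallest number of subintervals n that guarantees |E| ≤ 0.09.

Need 256/(12n²) ≤ 0.09.
n² ≥ 256/(12·0.09) = 237.037 ⇒ n ≥ 15.3960, so the smallest n is 16.

16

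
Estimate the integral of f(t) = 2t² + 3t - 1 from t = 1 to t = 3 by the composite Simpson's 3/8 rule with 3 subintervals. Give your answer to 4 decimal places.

27.3333

h = (3 − 1)/3 = 0.666667.
Nodes t₀,…,t₃ = 1, 1.666667, 2.333333, 3.
f(t) = 2t² + 3t - 1: f₀=4, f₁=9.555556, f₂=16.888889, f₃=26.
(3h/8)·[f₀ + 3f₁ + 3f₂ + f₃] = 0.25·(109.333333) = 27.3333.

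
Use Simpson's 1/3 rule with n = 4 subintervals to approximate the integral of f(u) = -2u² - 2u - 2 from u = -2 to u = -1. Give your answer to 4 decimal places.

h = (-1 − (-2))/4 = 0.25.
Nodes u₀,…,u₄ = -2, -1.75, -1.5, -1.25, -1.
f(u) = -2u² - 2u - 2: f₀=-6, f₁=-4.625, f₂=-3.5, f₃=-2.625, f₄=-2.
(h/3)·[f₀ + 4f₁ + 2f₂ + 4f₃ + f₄] = 0.083333·(-44) = -3.6667.

-3.6667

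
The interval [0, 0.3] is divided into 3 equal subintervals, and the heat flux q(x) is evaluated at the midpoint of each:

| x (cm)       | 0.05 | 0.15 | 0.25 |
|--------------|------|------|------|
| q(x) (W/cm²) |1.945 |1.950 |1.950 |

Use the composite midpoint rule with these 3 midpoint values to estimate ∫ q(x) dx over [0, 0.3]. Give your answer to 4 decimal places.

0.5845

h = 0.1, n = 3.
h·[y(m₁) + y(m₂) + y(m₃)] = 0.1·(5.845) = 0.5845.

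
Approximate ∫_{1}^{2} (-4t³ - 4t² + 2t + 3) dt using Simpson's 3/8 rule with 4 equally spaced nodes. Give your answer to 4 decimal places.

-18.3333

h = (2 − 1)/3 = 0.333333.
Nodes t₀,…,t₃ = 1, 1.333333, 1.666667, 2.
f(t) = -4t³ - 4t² + 2t + 3: f₀=-3, f₁=-10.925926, f₂=-23.296296, f₃=-41.
(3h/8)·[f₀ + 3f₁ + 3f₂ + f₃] = 0.125·(-146.666667) = -18.3333.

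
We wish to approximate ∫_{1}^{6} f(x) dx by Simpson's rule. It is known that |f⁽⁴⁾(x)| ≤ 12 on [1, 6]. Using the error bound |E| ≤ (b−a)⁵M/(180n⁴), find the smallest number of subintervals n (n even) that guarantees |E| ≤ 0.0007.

24

Need 37500/(180n⁴) ≤ 0.0007.
n⁴ ≥ 37500/(180·0.0007) = 297619 ⇒ n ≥ 23.3569, so the smallest even n is 24. (n must be even for Simpson's rule.)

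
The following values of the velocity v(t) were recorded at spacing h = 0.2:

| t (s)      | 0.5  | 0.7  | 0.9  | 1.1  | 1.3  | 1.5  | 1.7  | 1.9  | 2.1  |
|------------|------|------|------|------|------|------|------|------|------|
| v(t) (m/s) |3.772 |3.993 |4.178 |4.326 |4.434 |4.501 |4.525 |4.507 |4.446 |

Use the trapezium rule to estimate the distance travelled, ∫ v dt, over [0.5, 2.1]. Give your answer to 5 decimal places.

6.91460

h = 0.2, n = 8.
(h/2)·[y₀ + 2y₁ + 2y₂ + 2y₃ + 2y₄ + 2y₅ + 2y₆ + 2y₇ + y₈] = 0.1·(69.146) = 6.91460.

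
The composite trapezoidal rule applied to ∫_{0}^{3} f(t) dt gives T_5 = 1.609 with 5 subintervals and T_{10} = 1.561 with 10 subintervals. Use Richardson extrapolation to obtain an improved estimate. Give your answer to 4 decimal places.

1.5450

R = (4·T_{10} − T_5) / 3 = (4·1.561 − 1.609)/3 = (4.635)/3 = 1.5450.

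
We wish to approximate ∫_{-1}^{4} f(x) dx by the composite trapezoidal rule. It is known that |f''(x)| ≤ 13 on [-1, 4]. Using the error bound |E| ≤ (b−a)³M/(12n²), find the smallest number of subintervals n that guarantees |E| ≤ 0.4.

19

Need 1625/(12n²) ≤ 0.4.
n² ≥ 1625/(12·0.4) = 338.542 ⇒ n ≥ 18.3995, so the smallest n is 19.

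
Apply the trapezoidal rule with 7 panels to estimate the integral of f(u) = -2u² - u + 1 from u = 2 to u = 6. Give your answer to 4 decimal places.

h = (6 − 2)/7 = 0.571429.
Nodes u₀,…,u₇ = 2, 2.571429, 3.142857, 3.714286, 4.285714, 4.857143, 5.428571, 6.
f(u) = -2u² - u + 1: f₀=-9, f₁=-14.795918, f₂=-21.897959, f₃=-30.306122, f₄=-40.020408, f₅=-51.040816, f₆=-63.367347, f₇=-77.
(h/2)·[f₀ + 2f₁ + 2f₂ + 2f₃ + 2f₄ + 2f₅ + 2f₆ + f₇] = 0.285714·(-528.857143) = -151.1020.

-151.1020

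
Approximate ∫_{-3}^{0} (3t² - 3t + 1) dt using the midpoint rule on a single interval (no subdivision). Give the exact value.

36.75

M = (b−a)·f(-1.5) = 3·(12.25) = 36.75.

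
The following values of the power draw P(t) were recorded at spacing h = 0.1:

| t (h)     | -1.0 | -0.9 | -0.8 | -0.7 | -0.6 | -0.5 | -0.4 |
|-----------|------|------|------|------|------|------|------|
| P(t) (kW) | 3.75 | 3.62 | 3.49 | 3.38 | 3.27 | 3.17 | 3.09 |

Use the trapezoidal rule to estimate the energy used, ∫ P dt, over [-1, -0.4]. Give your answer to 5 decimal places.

2.03500

h = 0.1, n = 6.
(h/2)·[y₀ + 2y₁ + 2y₂ + 2y₃ + 2y₄ + 2y₅ + y₆] = 0.05·(40.70) = 2.03500.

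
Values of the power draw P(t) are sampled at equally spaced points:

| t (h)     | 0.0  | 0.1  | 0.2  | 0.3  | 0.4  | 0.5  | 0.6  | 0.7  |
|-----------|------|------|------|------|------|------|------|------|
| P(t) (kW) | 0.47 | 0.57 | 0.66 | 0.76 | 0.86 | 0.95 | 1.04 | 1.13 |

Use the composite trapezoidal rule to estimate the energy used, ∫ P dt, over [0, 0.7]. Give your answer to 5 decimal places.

0.56400

h = 0.1, n = 7.
(h/2)·[y₀ + 2y₁ + 2y₂ + 2y₃ + 2y₄ + 2y₅ + 2y₆ + y₇] = 0.05·(11.28) = 0.56400.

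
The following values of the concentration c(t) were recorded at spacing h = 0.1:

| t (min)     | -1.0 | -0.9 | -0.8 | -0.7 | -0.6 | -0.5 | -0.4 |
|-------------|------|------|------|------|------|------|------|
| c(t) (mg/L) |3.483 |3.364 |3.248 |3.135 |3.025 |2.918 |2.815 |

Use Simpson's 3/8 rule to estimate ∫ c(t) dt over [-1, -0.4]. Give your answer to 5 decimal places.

1.88374

h = 0.1, n = 6.
(3h/8)·[y₀ + 3y₁ + 3y₂ + 2y₃ + 3y₄ + 3y₅ + y₆] = 0.0375·(50.233) = 1.88374.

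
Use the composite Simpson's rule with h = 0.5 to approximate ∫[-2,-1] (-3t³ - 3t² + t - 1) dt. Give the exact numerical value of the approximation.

1.75

h = (-1 − (-2))/2 = 0.5.
Nodes t₀,…,t₂ = -2, -1.5, -1.
f(t) = -3t³ - 3t² + t - 1: f₀=9, f₁=0.875, f₂=-2.
(h/3)·[f₀ + 4f₁ + f₂] = 0.166667·(10.5) = 1.75.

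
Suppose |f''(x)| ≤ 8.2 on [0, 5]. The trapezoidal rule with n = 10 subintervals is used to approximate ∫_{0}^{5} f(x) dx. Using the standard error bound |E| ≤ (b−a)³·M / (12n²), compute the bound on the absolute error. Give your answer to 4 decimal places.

0.8542

|E| ≤ (5)³·8.2 / (12·10²) = 1025/1200 = 0.8542.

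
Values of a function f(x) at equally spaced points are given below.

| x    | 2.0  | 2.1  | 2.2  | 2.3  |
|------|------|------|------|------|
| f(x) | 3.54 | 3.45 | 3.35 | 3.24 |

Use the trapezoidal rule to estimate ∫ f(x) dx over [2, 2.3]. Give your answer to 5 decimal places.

1.01900

h = 0.1, n = 3.
(h/2)·[y₀ + 2y₁ + 2y₂ + y₃] = 0.05·(20.38) = 1.01900.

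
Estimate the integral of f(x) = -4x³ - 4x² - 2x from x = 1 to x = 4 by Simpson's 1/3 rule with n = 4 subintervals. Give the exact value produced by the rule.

h = (4 − 1)/4 = 0.75.
Nodes x₀,…,x₄ = 1, 1.75, 2.5, 3.25, 4.
f(x) = -4x³ - 4x² - 2x: f₀=-10, f₁=-37.1875, f₂=-92.5, f₃=-186.0625, f₄=-328.
(h/3)·[f₀ + 4f₁ + 2f₂ + 4f₃ + f₄] = 0.25·(-1416) = -354.

-354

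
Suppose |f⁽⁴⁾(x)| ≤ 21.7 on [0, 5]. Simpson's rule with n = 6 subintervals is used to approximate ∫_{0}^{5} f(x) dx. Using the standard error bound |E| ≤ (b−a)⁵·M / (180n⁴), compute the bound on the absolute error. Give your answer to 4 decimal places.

0.2907

|E| ≤ (5)⁵·21.7 / (180·6⁴) = 67812.5/233280 = 0.2907.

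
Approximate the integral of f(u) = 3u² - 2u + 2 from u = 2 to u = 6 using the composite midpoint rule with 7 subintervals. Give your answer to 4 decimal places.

183.6735

h = (6 − 2)/7 = 0.571429.
Midpoints m₁,…,m₇ = 2.285714, 2.857143, 3.428571, 4, 4.571429, 5.142857, 5.714286.
f(m₁)=13.102041, f(m₂)=20.775510, f(m₃)=30.408163, f(m₄)=42, f(m₅)=55.551020, f(m₆)=71.061224, f(m₇)=88.530612.
h·[f(m₁) + f(m₂) + f(m₃) + f(m₄) + f(m₅) + f(m₆) + f(m₇)] = 0.571429·(321.428571) = 183.6735.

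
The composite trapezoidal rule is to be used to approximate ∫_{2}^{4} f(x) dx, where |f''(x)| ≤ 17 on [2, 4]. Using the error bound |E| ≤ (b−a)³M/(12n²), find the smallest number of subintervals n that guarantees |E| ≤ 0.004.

54

Need 136/(12n²) ≤ 0.004.
n² ≥ 136/(12·0.004) = 2833.33 ⇒ n ≥ 53.2291, so the smallest n is 54.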